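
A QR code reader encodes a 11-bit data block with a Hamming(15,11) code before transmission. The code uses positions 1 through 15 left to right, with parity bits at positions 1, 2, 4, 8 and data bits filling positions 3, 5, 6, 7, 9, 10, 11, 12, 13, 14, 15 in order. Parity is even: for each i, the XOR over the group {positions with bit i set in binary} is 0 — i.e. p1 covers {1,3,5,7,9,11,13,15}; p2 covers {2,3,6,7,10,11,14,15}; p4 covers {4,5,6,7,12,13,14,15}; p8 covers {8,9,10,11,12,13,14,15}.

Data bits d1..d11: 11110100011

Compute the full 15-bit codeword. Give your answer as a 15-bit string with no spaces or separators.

001111110100011

Place data at non-parity positions: p1 p2 1 p4 1 1 1 p8 0 1 0 0 0 1 1
p1 (pos 1,3,5,7,9,11,13,15): XOR of data positions = 1⊕1⊕1⊕0⊕0⊕0⊕1 = 0
p2 (pos 2,3,6,7,10,11,14,15): XOR of data positions = 1⊕1⊕1⊕1⊕0⊕1⊕1 = 0
p4 (pos 4,5,6,7,12,13,14,15): XOR of data positions = 1⊕1⊕1⊕0⊕0⊕1⊕1 = 1
p8 (pos 8,9,10,11,12,13,14,15): XOR of data positions = 0⊕1⊕0⊕0⊕0⊕1⊕1 = 1
Codeword: 001111110100011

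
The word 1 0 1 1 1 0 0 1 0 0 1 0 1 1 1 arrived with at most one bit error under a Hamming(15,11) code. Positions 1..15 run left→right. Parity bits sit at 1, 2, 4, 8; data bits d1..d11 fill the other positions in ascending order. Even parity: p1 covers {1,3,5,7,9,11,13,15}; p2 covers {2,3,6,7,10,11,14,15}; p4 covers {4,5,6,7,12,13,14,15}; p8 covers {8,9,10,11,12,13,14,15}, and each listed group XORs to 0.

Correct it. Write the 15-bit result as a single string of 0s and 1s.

101110010011111

s1 (pos 1,3,5,7,9,11,13,15): 1⊕1⊕1⊕0⊕0⊕1⊕1⊕1 = 0
s2 (pos 2,3,6,7,10,11,14,15): 0⊕1⊕0⊕0⊕0⊕1⊕1⊕1 = 0
s4 (pos 4,5,6,7,12,13,14,15): 1⊕1⊕0⊕0⊕0⊕1⊕1⊕1 = 1
s8 (pos 8,9,10,11,12,13,14,15): 1⊕0⊕0⊕1⊕0⊕1⊕1⊕1 = 1
Syndrome s8…s1 = 1100 → error at position 12.
Flip position 12: 101110010010111 → 101110010011111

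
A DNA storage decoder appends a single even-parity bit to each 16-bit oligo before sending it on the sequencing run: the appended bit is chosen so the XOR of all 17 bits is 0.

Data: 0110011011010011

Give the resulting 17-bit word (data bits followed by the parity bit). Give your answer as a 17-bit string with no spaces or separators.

01100110110100111

XOR of the 16 data bits: 0⊕1⊕1⊕0⊕0⊕1⊕1⊕0⊕1⊕1⊕0⊕1⊕0⊕0⊕1⊕1 = 1
Parity bit = 1 (so all 17 bits XOR to 0).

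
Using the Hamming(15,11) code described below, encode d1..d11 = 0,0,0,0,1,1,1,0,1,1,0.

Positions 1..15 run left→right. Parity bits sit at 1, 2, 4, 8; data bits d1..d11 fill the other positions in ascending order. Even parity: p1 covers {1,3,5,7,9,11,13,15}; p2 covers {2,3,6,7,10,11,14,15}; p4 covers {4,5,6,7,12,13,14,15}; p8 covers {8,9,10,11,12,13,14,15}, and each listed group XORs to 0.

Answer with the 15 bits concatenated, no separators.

Place data at non-parity positions: p1 p2 0 p4 0 0 0 p8 1 1 1 0 1 1 0
p1 (pos 1,3,5,7,9,11,13,15): XOR of data positions = 0⊕0⊕0⊕1⊕1⊕1⊕0 = 1
p2 (pos 2,3,6,7,10,11,14,15): XOR of data positions = 0⊕0⊕0⊕1⊕1⊕1⊕0 = 1
p4 (pos 4,5,6,7,12,13,14,15): XOR of data positions = 0⊕0⊕0⊕0⊕1⊕1⊕0 = 0
p8 (pos 8,9,10,11,12,13,14,15): XOR of data positions = 1⊕1⊕1⊕0⊕1⊕1⊕0 = 1
Codeword: 110000011110110

110000011110110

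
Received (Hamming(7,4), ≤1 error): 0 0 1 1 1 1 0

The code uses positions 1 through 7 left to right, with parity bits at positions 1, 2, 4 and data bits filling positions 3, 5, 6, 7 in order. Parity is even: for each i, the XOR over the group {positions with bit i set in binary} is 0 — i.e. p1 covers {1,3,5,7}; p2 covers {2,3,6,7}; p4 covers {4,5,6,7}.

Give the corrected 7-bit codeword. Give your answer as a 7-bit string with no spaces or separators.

s1 (pos 1,3,5,7): 0⊕1⊕1⊕0 = 0
s2 (pos 2,3,6,7): 0⊕1⊕1⊕0 = 0
s4 (pos 4,5,6,7): 1⊕1⊕1⊕0 = 1
Syndrome s4…s1 = 100 → error at position 4.
Flip position 4: 0011110 → 0010110

0010110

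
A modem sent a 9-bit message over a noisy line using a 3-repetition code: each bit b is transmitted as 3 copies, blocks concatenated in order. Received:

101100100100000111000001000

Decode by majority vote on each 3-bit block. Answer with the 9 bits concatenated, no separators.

Block 1 (101): 2 ones → 1
Block 2 (100): 1 one → 0
Block 3 (100): 1 one → 0
Block 4 (100): 1 one → 0
Block 5 (000): 0 ones → 0
Block 6 (111): 3 ones → 1
Block 7 (000): 0 ones → 0
Block 8 (001): 1 one → 0
Block 9 (000): 0 ones → 0

100001000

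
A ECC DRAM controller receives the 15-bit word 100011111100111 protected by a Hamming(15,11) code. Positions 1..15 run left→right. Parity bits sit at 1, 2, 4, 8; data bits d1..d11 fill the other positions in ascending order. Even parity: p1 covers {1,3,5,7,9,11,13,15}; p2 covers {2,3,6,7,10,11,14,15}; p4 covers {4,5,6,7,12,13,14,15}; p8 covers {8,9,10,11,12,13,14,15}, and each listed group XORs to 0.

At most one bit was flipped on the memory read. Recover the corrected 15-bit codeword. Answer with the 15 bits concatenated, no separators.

s1 (pos 1,3,5,7,9,11,13,15): 1⊕0⊕1⊕1⊕1⊕0⊕1⊕1 = 0
s2 (pos 2,3,6,7,10,11,14,15): 0⊕0⊕1⊕1⊕1⊕0⊕1⊕1 = 1
s4 (pos 4,5,6,7,12,13,14,15): 0⊕1⊕1⊕1⊕0⊕1⊕1⊕1 = 0
s8 (pos 8,9,10,11,12,13,14,15): 1⊕1⊕1⊕0⊕0⊕1⊕1⊕1 = 0
Syndrome s8…s1 = 0010 → error at position 2.
Flip position 2: 100011111100111 → 110011111100111

110011111100111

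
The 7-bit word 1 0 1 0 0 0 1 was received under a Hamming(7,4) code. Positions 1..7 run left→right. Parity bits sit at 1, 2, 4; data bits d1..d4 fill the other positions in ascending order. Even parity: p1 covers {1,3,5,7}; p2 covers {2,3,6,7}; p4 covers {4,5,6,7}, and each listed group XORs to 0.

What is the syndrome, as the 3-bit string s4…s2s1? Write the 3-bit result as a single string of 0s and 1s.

101

s1 (pos 1,3,5,7): 1⊕1⊕0⊕1 = 1
s2 (pos 2,3,6,7): 0⊕1⊕0⊕1 = 0
s4 (pos 4,5,6,7): 0⊕0⊕0⊕1 = 1
Syndrome s4…s1 = 101 → error at position 5.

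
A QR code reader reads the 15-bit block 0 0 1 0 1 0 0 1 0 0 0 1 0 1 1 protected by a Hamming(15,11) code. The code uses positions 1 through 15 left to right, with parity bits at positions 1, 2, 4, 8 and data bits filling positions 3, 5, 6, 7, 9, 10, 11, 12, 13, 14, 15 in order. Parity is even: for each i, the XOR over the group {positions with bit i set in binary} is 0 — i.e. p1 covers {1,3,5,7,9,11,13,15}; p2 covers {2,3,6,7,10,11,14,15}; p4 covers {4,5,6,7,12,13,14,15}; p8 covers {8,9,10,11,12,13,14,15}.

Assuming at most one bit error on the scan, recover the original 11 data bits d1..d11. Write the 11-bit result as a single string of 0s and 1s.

01000001011

s1 (pos 1,3,5,7,9,11,13,15): 0⊕1⊕1⊕0⊕0⊕0⊕0⊕1 = 1
s2 (pos 2,3,6,7,10,11,14,15): 0⊕1⊕0⊕0⊕0⊕0⊕1⊕1 = 1
s4 (pos 4,5,6,7,12,13,14,15): 0⊕1⊕0⊕0⊕1⊕0⊕1⊕1 = 0
s8 (pos 8,9,10,11,12,13,14,15): 1⊕0⊕0⊕0⊕1⊕0⊕1⊕1 = 0
Syndrome s8…s1 = 0011 → error at position 3.
Flip position 3: 001010010001011 → 000010010001011
Read data bits from positions 3,5,6,7,9,10,11,12,13,14,15: 01000001011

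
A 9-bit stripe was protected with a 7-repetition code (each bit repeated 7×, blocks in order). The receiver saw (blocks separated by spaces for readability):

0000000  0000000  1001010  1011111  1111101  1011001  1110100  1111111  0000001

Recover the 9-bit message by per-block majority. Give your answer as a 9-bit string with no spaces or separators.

Block 1 (0000000): 0 ones → 0
Block 2 (0000000): 0 ones → 0
Block 3 (1001010): 3 ones → 0
Block 4 (1011111): 6 ones → 1
Block 5 (1111101): 6 ones → 1
Block 6 (1011001): 4 ones → 1
Block 7 (1110100): 4 ones → 1
Block 8 (1111111): 7 ones → 1
Block 9 (0000001): 1 one → 0

000111110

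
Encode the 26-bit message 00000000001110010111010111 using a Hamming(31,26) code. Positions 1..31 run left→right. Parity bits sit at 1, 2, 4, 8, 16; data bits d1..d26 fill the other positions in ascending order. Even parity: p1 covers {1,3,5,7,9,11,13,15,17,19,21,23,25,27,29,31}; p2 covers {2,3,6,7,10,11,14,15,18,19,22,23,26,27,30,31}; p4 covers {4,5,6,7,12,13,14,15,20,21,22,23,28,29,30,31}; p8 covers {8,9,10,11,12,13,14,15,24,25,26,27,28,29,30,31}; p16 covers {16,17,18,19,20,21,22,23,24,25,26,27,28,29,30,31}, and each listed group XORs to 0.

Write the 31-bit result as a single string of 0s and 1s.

Place data at non-parity positions: p1 p2 0 p4 0 0 0 p8 0 0 0 0 0 0 1 p16 1 1 0 0 1 0 1 1 1 0 1 0 1 1 1
p1 (pos 1,3,5,7,9,11,13,15,17,19,21,23,25,27,29,31): XOR of data positions = 0⊕0⊕0⊕0⊕0⊕0⊕1⊕1⊕0⊕1⊕1⊕1⊕1⊕1⊕1 = 0
p2 (pos 2,3,6,7,10,11,14,15,18,19,22,23,26,27,30,31): XOR of data positions = 0⊕0⊕0⊕0⊕0⊕0⊕1⊕1⊕0⊕0⊕1⊕0⊕1⊕1⊕1 = 0
p4 (pos 4,5,6,7,12,13,14,15,20,21,22,23,28,29,30,31): XOR of data positions = 0⊕0⊕0⊕0⊕0⊕0⊕1⊕0⊕1⊕0⊕1⊕0⊕1⊕1⊕1 = 0
p8 (pos 8,9,10,11,12,13,14,15,24,25,26,27,28,29,30,31): XOR of data positions = 0⊕0⊕0⊕0⊕0⊕0⊕1⊕1⊕1⊕0⊕1⊕0⊕1⊕1⊕1 = 1
p16 (pos 16,17,18,19,20,21,22,23,24,25,26,27,28,29,30,31): XOR of data positions = 1⊕1⊕0⊕0⊕1⊕0⊕1⊕1⊕1⊕0⊕1⊕0⊕1⊕1⊕1 = 0
Codeword: 0000000100000010110010111010111

0000000100000010110010111010111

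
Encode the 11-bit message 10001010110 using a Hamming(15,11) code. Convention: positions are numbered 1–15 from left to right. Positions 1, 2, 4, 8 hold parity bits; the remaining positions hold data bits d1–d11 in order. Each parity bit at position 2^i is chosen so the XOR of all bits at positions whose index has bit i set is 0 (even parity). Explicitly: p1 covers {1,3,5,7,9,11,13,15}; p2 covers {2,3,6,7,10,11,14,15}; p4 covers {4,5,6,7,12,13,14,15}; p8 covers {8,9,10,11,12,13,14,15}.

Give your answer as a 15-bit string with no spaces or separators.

011000001010110

Place data at non-parity positions: p1 p2 1 p4 0 0 0 p8 1 0 1 0 1 1 0
p1 (pos 1,3,5,7,9,11,13,15): XOR of data positions = 1⊕0⊕0⊕1⊕1⊕1⊕0 = 0
p2 (pos 2,3,6,7,10,11,14,15): XOR of data positions = 1⊕0⊕0⊕0⊕1⊕1⊕0 = 1
p4 (pos 4,5,6,7,12,13,14,15): XOR of data positions = 0⊕0⊕0⊕0⊕1⊕1⊕0 = 0
p8 (pos 8,9,10,11,12,13,14,15): XOR of data positions = 1⊕0⊕1⊕0⊕1⊕1⊕0 = 0
Codeword: 011000001010110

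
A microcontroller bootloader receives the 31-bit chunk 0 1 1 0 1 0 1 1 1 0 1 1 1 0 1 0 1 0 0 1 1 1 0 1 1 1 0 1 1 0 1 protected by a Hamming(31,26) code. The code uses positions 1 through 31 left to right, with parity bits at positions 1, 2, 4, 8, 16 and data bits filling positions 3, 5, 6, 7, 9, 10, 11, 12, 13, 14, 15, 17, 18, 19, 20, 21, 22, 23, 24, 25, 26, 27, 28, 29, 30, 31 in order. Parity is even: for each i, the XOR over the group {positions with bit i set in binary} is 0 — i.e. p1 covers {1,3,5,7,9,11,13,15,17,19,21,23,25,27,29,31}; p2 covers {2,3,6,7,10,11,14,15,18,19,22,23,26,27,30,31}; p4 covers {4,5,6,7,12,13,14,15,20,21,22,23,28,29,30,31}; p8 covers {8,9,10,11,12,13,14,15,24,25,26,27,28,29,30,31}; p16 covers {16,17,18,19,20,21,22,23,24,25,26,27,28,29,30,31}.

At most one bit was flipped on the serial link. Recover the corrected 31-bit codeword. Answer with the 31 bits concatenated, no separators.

s1 (pos 1,3,5,7,9,11,13,15,17,19,21,23,25,27,29,31): 0⊕1⊕1⊕1⊕1⊕1⊕1⊕1⊕1⊕0⊕1⊕0⊕1⊕0⊕1⊕1 = 0
s2 (pos 2,3,6,7,10,11,14,15,18,19,22,23,26,27,30,31): 1⊕1⊕0⊕1⊕0⊕1⊕0⊕1⊕0⊕0⊕1⊕0⊕1⊕0⊕0⊕1 = 0
s4 (pos 4,5,6,7,12,13,14,15,20,21,22,23,28,29,30,31): 0⊕1⊕0⊕1⊕1⊕1⊕0⊕1⊕1⊕1⊕1⊕0⊕1⊕1⊕0⊕1 = 1
s8 (pos 8,9,10,11,12,13,14,15,24,25,26,27,28,29,30,31): 1⊕1⊕0⊕1⊕1⊕1⊕0⊕1⊕1⊕1⊕1⊕0⊕1⊕1⊕0⊕1 = 0
s16 (pos 16,17,18,19,20,21,22,23,24,25,26,27,28,29,30,31): 0⊕1⊕0⊕0⊕1⊕1⊕1⊕0⊕1⊕1⊕1⊕0⊕1⊕1⊕0⊕1 = 0
Syndrome s16…s1 = 00100 → error at position 4.
Flip position 4: 0110101110111010100111011101101 → 0111101110111010100111011101101

0111101110111010100111011101101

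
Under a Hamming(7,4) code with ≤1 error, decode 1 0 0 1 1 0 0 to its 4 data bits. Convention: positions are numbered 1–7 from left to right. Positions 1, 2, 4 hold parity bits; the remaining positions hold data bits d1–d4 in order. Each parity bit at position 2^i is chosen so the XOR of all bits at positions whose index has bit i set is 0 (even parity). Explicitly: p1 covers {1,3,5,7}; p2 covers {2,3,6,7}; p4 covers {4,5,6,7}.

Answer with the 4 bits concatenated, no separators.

0100

s1 (pos 1,3,5,7): 1⊕0⊕1⊕0 = 0
s2 (pos 2,3,6,7): 0⊕0⊕0⊕0 = 0
s4 (pos 4,5,6,7): 1⊕1⊕0⊕0 = 0
Syndrome s4…s1 = 000 → no error.
Read data bits from positions 3,5,6,7: 0100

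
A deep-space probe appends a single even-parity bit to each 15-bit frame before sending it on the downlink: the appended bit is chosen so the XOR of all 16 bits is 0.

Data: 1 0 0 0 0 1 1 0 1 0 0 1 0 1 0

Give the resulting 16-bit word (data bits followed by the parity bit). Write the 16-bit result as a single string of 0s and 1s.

XOR of the 15 data bits: 1⊕0⊕0⊕0⊕0⊕1⊕1⊕0⊕1⊕0⊕0⊕1⊕0⊕1⊕0 = 0
Parity bit = 0 (so all 16 bits XOR to 0).

1000011010010100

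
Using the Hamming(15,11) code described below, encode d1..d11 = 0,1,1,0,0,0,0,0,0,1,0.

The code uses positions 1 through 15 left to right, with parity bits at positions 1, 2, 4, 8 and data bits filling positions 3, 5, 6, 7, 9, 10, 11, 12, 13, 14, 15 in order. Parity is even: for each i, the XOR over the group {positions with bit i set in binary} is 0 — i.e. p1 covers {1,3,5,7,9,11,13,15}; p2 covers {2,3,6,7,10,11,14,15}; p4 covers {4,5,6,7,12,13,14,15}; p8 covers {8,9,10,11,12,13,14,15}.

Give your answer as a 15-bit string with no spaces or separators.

100111010000010

Place data at non-parity positions: p1 p2 0 p4 1 1 0 p8 0 0 0 0 0 1 0
p1 (pos 1,3,5,7,9,11,13,15): XOR of data positions = 0⊕1⊕0⊕0⊕0⊕0⊕0 = 1
p2 (pos 2,3,6,7,10,11,14,15): XOR of data positions = 0⊕1⊕0⊕0⊕0⊕1⊕0 = 0
p4 (pos 4,5,6,7,12,13,14,15): XOR of data positions = 1⊕1⊕0⊕0⊕0⊕1⊕0 = 1
p8 (pos 8,9,10,11,12,13,14,15): XOR of data positions = 0⊕0⊕0⊕0⊕0⊕1⊕0 = 1
Codeword: 100111010000010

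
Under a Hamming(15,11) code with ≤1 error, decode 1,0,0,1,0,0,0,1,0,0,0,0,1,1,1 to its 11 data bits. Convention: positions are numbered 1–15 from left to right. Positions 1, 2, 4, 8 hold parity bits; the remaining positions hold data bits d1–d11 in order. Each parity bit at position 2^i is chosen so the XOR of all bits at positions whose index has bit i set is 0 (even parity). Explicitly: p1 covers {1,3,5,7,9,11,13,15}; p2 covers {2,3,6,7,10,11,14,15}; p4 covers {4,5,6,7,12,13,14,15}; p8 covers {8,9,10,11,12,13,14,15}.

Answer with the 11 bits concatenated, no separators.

00000000111

s1 (pos 1,3,5,7,9,11,13,15): 1⊕0⊕0⊕0⊕0⊕0⊕1⊕1 = 1
s2 (pos 2,3,6,7,10,11,14,15): 0⊕0⊕0⊕0⊕0⊕0⊕1⊕1 = 0
s4 (pos 4,5,6,7,12,13,14,15): 1⊕0⊕0⊕0⊕0⊕1⊕1⊕1 = 0
s8 (pos 8,9,10,11,12,13,14,15): 1⊕0⊕0⊕0⊕0⊕1⊕1⊕1 = 0
Syndrome s8…s1 = 0001 → error at position 1.
Flip position 1: 100100010000111 → 000100010000111
Read data bits from positions 3,5,6,7,9,10,11,12,13,14,15: 00000000111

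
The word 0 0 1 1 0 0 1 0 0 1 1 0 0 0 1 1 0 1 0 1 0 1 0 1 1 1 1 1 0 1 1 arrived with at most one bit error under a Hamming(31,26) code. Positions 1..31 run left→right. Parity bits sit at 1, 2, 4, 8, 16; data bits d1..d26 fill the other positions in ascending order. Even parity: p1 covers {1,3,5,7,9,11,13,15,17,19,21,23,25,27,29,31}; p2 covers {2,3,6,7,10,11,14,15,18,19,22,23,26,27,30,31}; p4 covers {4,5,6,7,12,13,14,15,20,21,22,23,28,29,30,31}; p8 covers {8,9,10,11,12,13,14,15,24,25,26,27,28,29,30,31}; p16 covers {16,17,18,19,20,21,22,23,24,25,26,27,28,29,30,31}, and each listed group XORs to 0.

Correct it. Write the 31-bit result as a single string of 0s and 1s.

0011001001100011011101011111011

s1 (pos 1,3,5,7,9,11,13,15,17,19,21,23,25,27,29,31): 0⊕1⊕0⊕1⊕0⊕1⊕0⊕1⊕0⊕0⊕0⊕0⊕1⊕1⊕0⊕1 = 1
s2 (pos 2,3,6,7,10,11,14,15,18,19,22,23,26,27,30,31): 0⊕1⊕0⊕1⊕1⊕1⊕0⊕1⊕1⊕0⊕1⊕0⊕1⊕1⊕1⊕1 = 1
s4 (pos 4,5,6,7,12,13,14,15,20,21,22,23,28,29,30,31): 1⊕0⊕0⊕1⊕0⊕0⊕0⊕1⊕1⊕0⊕1⊕0⊕1⊕0⊕1⊕1 = 0
s8 (pos 8,9,10,11,12,13,14,15,24,25,26,27,28,29,30,31): 0⊕0⊕1⊕1⊕0⊕0⊕0⊕1⊕1⊕1⊕1⊕1⊕1⊕0⊕1⊕1 = 0
s16 (pos 16,17,18,19,20,21,22,23,24,25,26,27,28,29,30,31): 1⊕0⊕1⊕0⊕1⊕0⊕1⊕0⊕1⊕1⊕1⊕1⊕1⊕0⊕1⊕1 = 1
Syndrome s16…s1 = 10011 → error at position 19.
Flip position 19: 0011001001100011010101011111011 → 0011001001100011011101011111011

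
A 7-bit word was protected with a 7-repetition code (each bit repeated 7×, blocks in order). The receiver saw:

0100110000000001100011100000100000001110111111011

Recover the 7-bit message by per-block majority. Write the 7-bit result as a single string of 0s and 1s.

Block 1 (0100110): 3 ones → 0
Block 2 (0000000): 0 ones → 0
Block 3 (0110001): 3 ones → 0
Block 4 (1100000): 2 ones → 0
Block 5 (1000000): 1 one → 0
Block 6 (0111011): 5 ones → 1
Block 7 (1111011): 6 ones → 1

0000011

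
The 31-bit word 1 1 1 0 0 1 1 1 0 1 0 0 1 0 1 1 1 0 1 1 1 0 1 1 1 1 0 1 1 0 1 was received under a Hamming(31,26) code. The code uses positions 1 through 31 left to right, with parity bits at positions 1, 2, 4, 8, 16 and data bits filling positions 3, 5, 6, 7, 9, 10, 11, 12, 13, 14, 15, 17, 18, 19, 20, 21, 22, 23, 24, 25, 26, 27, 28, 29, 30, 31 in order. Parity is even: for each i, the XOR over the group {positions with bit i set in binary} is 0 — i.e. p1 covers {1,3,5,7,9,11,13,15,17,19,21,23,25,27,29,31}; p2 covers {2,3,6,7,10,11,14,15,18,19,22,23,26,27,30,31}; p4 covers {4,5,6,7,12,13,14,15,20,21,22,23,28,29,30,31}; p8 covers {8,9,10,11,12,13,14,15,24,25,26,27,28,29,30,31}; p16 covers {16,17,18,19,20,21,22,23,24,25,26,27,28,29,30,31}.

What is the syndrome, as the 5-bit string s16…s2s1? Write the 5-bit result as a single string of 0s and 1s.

00000

s1 (pos 1,3,5,7,9,11,13,15,17,19,21,23,25,27,29,31): 1⊕1⊕0⊕1⊕0⊕0⊕1⊕1⊕1⊕1⊕1⊕1⊕1⊕0⊕1⊕1 = 0
s2 (pos 2,3,6,7,10,11,14,15,18,19,22,23,26,27,30,31): 1⊕1⊕1⊕1⊕1⊕0⊕0⊕1⊕0⊕1⊕0⊕1⊕1⊕0⊕0⊕1 = 0
s4 (pos 4,5,6,7,12,13,14,15,20,21,22,23,28,29,30,31): 0⊕0⊕1⊕1⊕0⊕1⊕0⊕1⊕1⊕1⊕0⊕1⊕1⊕1⊕0⊕1 = 0
s8 (pos 8,9,10,11,12,13,14,15,24,25,26,27,28,29,30,31): 1⊕0⊕1⊕0⊕0⊕1⊕0⊕1⊕1⊕1⊕1⊕0⊕1⊕1⊕0⊕1 = 0
s16 (pos 16,17,18,19,20,21,22,23,24,25,26,27,28,29,30,31): 1⊕1⊕0⊕1⊕1⊕1⊕0⊕1⊕1⊕1⊕1⊕0⊕1⊕1⊕0⊕1 = 0
Syndrome s16…s1 = 00000 → no error.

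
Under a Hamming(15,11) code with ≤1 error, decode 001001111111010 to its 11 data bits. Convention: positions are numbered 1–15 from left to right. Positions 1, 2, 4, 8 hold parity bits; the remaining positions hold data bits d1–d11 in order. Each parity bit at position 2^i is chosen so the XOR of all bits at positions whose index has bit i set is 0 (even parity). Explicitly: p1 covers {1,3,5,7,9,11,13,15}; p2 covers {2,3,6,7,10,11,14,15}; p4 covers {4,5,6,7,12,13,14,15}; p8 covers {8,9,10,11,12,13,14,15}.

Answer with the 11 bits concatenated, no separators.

10111111010

s1 (pos 1,3,5,7,9,11,13,15): 0⊕1⊕0⊕1⊕1⊕1⊕0⊕0 = 0
s2 (pos 2,3,6,7,10,11,14,15): 0⊕1⊕1⊕1⊕1⊕1⊕1⊕0 = 0
s4 (pos 4,5,6,7,12,13,14,15): 0⊕0⊕1⊕1⊕1⊕0⊕1⊕0 = 0
s8 (pos 8,9,10,11,12,13,14,15): 1⊕1⊕1⊕1⊕1⊕0⊕1⊕0 = 0
Syndrome s8…s1 = 0000 → no error.
Read data bits from positions 3,5,6,7,9,10,11,12,13,14,15: 10111111010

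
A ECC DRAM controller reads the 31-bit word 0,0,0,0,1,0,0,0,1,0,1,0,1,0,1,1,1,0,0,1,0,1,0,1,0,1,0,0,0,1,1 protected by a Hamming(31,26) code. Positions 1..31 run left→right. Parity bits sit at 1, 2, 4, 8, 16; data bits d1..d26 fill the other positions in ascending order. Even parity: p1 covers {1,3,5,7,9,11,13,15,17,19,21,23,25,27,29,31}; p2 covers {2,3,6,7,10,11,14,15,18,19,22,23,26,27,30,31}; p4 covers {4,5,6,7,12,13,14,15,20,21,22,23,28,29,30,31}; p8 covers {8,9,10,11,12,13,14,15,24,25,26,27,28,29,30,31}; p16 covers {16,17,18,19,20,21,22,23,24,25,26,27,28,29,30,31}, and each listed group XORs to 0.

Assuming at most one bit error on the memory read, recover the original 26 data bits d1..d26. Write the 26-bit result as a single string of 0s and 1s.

00001010101100101010100011

s1 (pos 1,3,5,7,9,11,13,15,17,19,21,23,25,27,29,31): 0⊕0⊕1⊕0⊕1⊕1⊕1⊕1⊕1⊕0⊕0⊕0⊕0⊕0⊕0⊕1 = 1
s2 (pos 2,3,6,7,10,11,14,15,18,19,22,23,26,27,30,31): 0⊕0⊕0⊕0⊕0⊕1⊕0⊕1⊕0⊕0⊕1⊕0⊕1⊕0⊕1⊕1 = 0
s4 (pos 4,5,6,7,12,13,14,15,20,21,22,23,28,29,30,31): 0⊕1⊕0⊕0⊕0⊕1⊕0⊕1⊕1⊕0⊕1⊕0⊕0⊕0⊕1⊕1 = 1
s8 (pos 8,9,10,11,12,13,14,15,24,25,26,27,28,29,30,31): 0⊕1⊕0⊕1⊕0⊕1⊕0⊕1⊕1⊕0⊕1⊕0⊕0⊕0⊕1⊕1 = 0
s16 (pos 16,17,18,19,20,21,22,23,24,25,26,27,28,29,30,31): 1⊕1⊕0⊕0⊕1⊕0⊕1⊕0⊕1⊕0⊕1⊕0⊕0⊕0⊕1⊕1 = 0
Syndrome s16…s1 = 00101 → error at position 5.
Flip position 5: 0000100010101011100101010100011 → 0000000010101011100101010100011
Read data bits from positions 3,5,6,7,9,10,11,12,13,14,15,17,18,19,20,21,22,23,24,25,26,27,28,29,30,31: 00001010101100101010100011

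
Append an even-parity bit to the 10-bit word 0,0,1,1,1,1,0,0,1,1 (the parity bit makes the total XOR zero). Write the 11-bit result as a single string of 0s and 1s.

XOR of the 10 data bits: 0⊕0⊕1⊕1⊕1⊕1⊕0⊕0⊕1⊕1 = 0
Parity bit = 0 (so all 11 bits XOR to 0).

00111100110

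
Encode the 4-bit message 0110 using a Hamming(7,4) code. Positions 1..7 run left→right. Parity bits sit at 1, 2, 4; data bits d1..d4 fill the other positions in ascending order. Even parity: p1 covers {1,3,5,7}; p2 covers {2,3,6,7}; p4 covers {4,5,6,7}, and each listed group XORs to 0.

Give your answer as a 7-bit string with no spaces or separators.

Place data at non-parity positions: p1 p2 0 p4 1 1 0
p1 (pos 1,3,5,7): XOR of data positions = 0⊕1⊕0 = 1
p2 (pos 2,3,6,7): XOR of data positions = 0⊕1⊕0 = 1
p4 (pos 4,5,6,7): XOR of data positions = 1⊕1⊕0 = 0
Codeword: 1100110

1100110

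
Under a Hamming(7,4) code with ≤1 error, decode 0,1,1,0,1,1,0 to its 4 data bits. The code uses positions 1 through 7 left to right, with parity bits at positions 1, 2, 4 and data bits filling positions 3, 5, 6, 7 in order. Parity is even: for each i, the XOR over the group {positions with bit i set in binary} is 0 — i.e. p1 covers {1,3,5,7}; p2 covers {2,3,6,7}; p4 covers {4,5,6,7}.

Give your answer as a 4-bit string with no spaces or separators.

s1 (pos 1,3,5,7): 0⊕1⊕1⊕0 = 0
s2 (pos 2,3,6,7): 1⊕1⊕1⊕0 = 1
s4 (pos 4,5,6,7): 0⊕1⊕1⊕0 = 0
Syndrome s4…s1 = 010 → error at position 2.
Flip position 2: 0110110 → 0010110
Read data bits from positions 3,5,6,7: 1110

1110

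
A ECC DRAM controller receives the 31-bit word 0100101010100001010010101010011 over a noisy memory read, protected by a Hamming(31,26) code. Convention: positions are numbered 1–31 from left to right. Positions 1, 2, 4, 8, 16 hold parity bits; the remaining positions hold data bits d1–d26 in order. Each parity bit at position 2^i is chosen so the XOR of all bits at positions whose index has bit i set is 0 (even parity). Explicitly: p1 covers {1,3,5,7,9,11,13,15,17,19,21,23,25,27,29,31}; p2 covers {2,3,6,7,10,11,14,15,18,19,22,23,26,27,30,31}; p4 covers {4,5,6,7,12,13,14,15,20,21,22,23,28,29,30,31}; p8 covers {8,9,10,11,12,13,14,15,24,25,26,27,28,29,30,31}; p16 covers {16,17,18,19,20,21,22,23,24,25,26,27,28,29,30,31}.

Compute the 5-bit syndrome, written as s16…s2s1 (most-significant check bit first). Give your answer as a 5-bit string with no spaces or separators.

s1 (pos 1,3,5,7,9,11,13,15,17,19,21,23,25,27,29,31): 0⊕0⊕1⊕1⊕1⊕1⊕0⊕0⊕0⊕0⊕1⊕1⊕1⊕1⊕0⊕1 = 1
s2 (pos 2,3,6,7,10,11,14,15,18,19,22,23,26,27,30,31): 1⊕0⊕0⊕1⊕0⊕1⊕0⊕0⊕1⊕0⊕0⊕1⊕0⊕1⊕1⊕1 = 0
s4 (pos 4,5,6,7,12,13,14,15,20,21,22,23,28,29,30,31): 0⊕1⊕0⊕1⊕0⊕0⊕0⊕0⊕0⊕1⊕0⊕1⊕0⊕0⊕1⊕1 = 0
s8 (pos 8,9,10,11,12,13,14,15,24,25,26,27,28,29,30,31): 0⊕1⊕0⊕1⊕0⊕0⊕0⊕0⊕0⊕1⊕0⊕1⊕0⊕0⊕1⊕1 = 0
s16 (pos 16,17,18,19,20,21,22,23,24,25,26,27,28,29,30,31): 1⊕0⊕1⊕0⊕0⊕1⊕0⊕1⊕0⊕1⊕0⊕1⊕0⊕0⊕1⊕1 = 0
Syndrome s16…s1 = 00001 → error at position 1.

00001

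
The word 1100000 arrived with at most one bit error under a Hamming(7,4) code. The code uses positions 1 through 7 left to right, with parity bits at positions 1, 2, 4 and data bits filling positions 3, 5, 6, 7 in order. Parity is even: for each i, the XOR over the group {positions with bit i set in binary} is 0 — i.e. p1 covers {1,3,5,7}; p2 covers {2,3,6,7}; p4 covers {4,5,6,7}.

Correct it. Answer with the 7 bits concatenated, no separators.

1110000

s1 (pos 1,3,5,7): 1⊕0⊕0⊕0 = 1
s2 (pos 2,3,6,7): 1⊕0⊕0⊕0 = 1
s4 (pos 4,5,6,7): 0⊕0⊕0⊕0 = 0
Syndrome s4…s1 = 011 → error at position 3.
Flip position 3: 1100000 → 1110000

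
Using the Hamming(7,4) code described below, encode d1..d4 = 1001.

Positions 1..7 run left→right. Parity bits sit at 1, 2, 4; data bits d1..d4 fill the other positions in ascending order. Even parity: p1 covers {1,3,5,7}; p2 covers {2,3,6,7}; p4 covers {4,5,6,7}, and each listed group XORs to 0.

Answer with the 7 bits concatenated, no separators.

Place data at non-parity positions: p1 p2 1 p4 0 0 1
p1 (pos 1,3,5,7): XOR of data positions = 1⊕0⊕1 = 0
p2 (pos 2,3,6,7): XOR of data positions = 1⊕0⊕1 = 0
p4 (pos 4,5,6,7): XOR of data positions = 0⊕0⊕1 = 1
Codeword: 0011001

0011001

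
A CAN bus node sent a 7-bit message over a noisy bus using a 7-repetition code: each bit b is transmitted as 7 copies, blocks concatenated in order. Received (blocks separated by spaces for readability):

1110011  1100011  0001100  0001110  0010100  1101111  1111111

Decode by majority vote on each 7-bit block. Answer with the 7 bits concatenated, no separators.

Block 1 (1110011): 5 ones → 1
Block 2 (1100011): 4 ones → 1
Block 3 (0001100): 2 ones → 0
Block 4 (0001110): 3 ones → 0
Block 5 (0010100): 2 ones → 0
Block 6 (1101111): 6 ones → 1
Block 7 (1111111): 7 ones → 1

1100011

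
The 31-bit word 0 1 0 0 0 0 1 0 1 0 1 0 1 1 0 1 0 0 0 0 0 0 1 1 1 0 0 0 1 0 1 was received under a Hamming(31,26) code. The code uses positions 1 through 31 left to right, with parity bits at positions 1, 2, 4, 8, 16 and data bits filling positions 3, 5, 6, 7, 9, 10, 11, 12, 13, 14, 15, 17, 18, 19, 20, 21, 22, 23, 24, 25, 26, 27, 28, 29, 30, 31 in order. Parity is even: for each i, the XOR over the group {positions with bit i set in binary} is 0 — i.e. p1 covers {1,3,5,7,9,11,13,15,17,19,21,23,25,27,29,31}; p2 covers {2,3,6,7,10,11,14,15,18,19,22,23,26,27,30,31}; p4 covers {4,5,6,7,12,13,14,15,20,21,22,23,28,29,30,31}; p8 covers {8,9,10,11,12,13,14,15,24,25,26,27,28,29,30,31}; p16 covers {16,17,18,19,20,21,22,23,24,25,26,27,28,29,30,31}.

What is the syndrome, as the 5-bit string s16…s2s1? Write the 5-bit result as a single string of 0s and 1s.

s1 (pos 1,3,5,7,9,11,13,15,17,19,21,23,25,27,29,31): 0⊕0⊕0⊕1⊕1⊕1⊕1⊕0⊕0⊕0⊕0⊕1⊕1⊕0⊕1⊕1 = 0
s2 (pos 2,3,6,7,10,11,14,15,18,19,22,23,26,27,30,31): 1⊕0⊕0⊕1⊕0⊕1⊕1⊕0⊕0⊕0⊕0⊕1⊕0⊕0⊕0⊕1 = 0
s4 (pos 4,5,6,7,12,13,14,15,20,21,22,23,28,29,30,31): 0⊕0⊕0⊕1⊕0⊕1⊕1⊕0⊕0⊕0⊕0⊕1⊕0⊕1⊕0⊕1 = 0
s8 (pos 8,9,10,11,12,13,14,15,24,25,26,27,28,29,30,31): 0⊕1⊕0⊕1⊕0⊕1⊕1⊕0⊕1⊕1⊕0⊕0⊕0⊕1⊕0⊕1 = 0
s16 (pos 16,17,18,19,20,21,22,23,24,25,26,27,28,29,30,31): 1⊕0⊕0⊕0⊕0⊕0⊕0⊕1⊕1⊕1⊕0⊕0⊕0⊕1⊕0⊕1 = 0
Syndrome s16…s1 = 00000 → no error.

00000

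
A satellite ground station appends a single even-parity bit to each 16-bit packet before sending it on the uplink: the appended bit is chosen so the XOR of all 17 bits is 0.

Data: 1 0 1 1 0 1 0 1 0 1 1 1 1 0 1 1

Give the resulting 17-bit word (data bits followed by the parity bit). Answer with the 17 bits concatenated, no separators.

10110101011110111

XOR of the 16 data bits: 1⊕0⊕1⊕1⊕0⊕1⊕0⊕1⊕0⊕1⊕1⊕1⊕1⊕0⊕1⊕1 = 1
Parity bit = 1 (so all 17 bits XOR to 0).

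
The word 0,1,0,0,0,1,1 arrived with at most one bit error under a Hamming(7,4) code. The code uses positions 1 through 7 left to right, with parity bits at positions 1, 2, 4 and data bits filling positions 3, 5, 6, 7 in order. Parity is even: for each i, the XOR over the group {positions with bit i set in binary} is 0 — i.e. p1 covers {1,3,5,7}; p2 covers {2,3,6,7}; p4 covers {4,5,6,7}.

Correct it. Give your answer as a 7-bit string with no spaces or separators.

s1 (pos 1,3,5,7): 0⊕0⊕0⊕1 = 1
s2 (pos 2,3,6,7): 1⊕0⊕1⊕1 = 1
s4 (pos 4,5,6,7): 0⊕0⊕1⊕1 = 0
Syndrome s4…s1 = 011 → error at position 3.
Flip position 3: 0100011 → 0110011

0110011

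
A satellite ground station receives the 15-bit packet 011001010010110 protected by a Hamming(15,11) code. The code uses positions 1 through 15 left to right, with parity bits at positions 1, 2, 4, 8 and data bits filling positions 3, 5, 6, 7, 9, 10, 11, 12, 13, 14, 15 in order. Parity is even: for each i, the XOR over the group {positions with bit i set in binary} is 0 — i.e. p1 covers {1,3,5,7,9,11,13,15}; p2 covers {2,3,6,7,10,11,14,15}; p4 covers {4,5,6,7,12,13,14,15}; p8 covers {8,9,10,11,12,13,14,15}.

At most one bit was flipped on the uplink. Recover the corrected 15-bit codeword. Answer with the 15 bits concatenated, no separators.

011001110010110

s1 (pos 1,3,5,7,9,11,13,15): 0⊕1⊕0⊕0⊕0⊕1⊕1⊕0 = 1
s2 (pos 2,3,6,7,10,11,14,15): 1⊕1⊕1⊕0⊕0⊕1⊕1⊕0 = 1
s4 (pos 4,5,6,7,12,13,14,15): 0⊕0⊕1⊕0⊕0⊕1⊕1⊕0 = 1
s8 (pos 8,9,10,11,12,13,14,15): 1⊕0⊕0⊕1⊕0⊕1⊕1⊕0 = 0
Syndrome s8…s1 = 0111 → error at position 7.
Flip position 7: 011001010010110 → 011001110010110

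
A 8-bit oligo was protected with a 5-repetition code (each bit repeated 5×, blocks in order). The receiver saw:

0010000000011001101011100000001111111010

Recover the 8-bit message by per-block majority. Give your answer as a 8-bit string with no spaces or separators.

00011011

Block 1 (00100): 1 one → 0
Block 2 (00000): 0 ones → 0
Block 3 (01100): 2 ones → 0
Block 4 (11010): 3 ones → 1
Block 5 (11100): 3 ones → 1
Block 6 (00000): 0 ones → 0
Block 7 (11111): 5 ones → 1
Block 8 (11010): 3 ones → 1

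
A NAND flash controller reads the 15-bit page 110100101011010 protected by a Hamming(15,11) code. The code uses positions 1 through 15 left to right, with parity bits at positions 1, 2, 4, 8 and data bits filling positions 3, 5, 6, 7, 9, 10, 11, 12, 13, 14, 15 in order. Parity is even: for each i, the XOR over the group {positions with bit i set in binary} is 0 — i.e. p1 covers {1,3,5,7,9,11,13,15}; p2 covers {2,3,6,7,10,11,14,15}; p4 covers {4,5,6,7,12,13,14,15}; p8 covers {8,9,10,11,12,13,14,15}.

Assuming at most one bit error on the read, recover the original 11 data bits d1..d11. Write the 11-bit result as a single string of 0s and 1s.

00011011010

s1 (pos 1,3,5,7,9,11,13,15): 1⊕0⊕0⊕1⊕1⊕1⊕0⊕0 = 0
s2 (pos 2,3,6,7,10,11,14,15): 1⊕0⊕0⊕1⊕0⊕1⊕1⊕0 = 0
s4 (pos 4,5,6,7,12,13,14,15): 1⊕0⊕0⊕1⊕1⊕0⊕1⊕0 = 0
s8 (pos 8,9,10,11,12,13,14,15): 0⊕1⊕0⊕1⊕1⊕0⊕1⊕0 = 0
Syndrome s8…s1 = 0000 → no error.
Read data bits from positions 3,5,6,7,9,10,11,12,13,14,15: 00011011010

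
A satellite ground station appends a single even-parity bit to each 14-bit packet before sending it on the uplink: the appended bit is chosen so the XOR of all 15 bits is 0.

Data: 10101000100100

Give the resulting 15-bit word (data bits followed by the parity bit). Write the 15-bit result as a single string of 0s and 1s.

XOR of the 14 data bits: 1⊕0⊕1⊕0⊕1⊕0⊕0⊕0⊕1⊕0⊕0⊕1⊕0⊕0 = 1
Parity bit = 1 (so all 15 bits XOR to 0).

101010001001001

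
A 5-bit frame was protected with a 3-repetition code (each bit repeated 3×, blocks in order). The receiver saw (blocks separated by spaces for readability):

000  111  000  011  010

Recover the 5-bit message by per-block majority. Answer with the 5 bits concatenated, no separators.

01010

Block 1 (000): 0 ones → 0
Block 2 (111): 3 ones → 1
Block 3 (000): 0 ones → 0
Block 4 (011): 2 ones → 1
Block 5 (010): 1 one → 0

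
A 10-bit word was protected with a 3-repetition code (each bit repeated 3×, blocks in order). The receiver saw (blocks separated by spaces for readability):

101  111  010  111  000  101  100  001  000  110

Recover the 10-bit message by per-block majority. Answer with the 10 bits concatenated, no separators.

Block 1 (101): 2 ones → 1
Block 2 (111): 3 ones → 1
Block 3 (010): 1 one → 0
Block 4 (111): 3 ones → 1
Block 5 (000): 0 ones → 0
Block 6 (101): 2 ones → 1
Block 7 (100): 1 one → 0
Block 8 (001): 1 one → 0
Block 9 (000): 0 ones → 0
Block 10 (110): 2 ones → 1

1101010001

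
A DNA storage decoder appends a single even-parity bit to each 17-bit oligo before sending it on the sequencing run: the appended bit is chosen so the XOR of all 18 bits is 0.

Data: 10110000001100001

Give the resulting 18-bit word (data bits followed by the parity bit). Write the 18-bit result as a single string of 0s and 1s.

XOR of the 17 data bits: 1⊕0⊕1⊕1⊕0⊕0⊕0⊕0⊕0⊕0⊕1⊕1⊕0⊕0⊕0⊕0⊕1 = 0
Parity bit = 0 (so all 18 bits XOR to 0).

101100000011000010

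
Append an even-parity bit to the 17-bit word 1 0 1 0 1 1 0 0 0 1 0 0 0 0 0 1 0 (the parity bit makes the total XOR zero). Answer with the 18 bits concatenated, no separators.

101011000100000100

XOR of the 17 data bits: 1⊕0⊕1⊕0⊕1⊕1⊕0⊕0⊕0⊕1⊕0⊕0⊕0⊕0⊕0⊕1⊕0 = 0
Parity bit = 0 (so all 18 bits XOR to 0).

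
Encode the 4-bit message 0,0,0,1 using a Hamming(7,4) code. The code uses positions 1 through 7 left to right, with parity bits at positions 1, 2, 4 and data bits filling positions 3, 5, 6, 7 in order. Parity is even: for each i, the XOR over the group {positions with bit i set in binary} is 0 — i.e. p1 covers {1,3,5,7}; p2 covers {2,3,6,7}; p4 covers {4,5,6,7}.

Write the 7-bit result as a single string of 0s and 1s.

Place data at non-parity positions: p1 p2 0 p4 0 0 1
p1 (pos 1,3,5,7): XOR of data positions = 0⊕0⊕1 = 1
p2 (pos 2,3,6,7): XOR of data positions = 0⊕0⊕1 = 1
p4 (pos 4,5,6,7): XOR of data positions = 0⊕0⊕1 = 1
Codeword: 1101001

1101001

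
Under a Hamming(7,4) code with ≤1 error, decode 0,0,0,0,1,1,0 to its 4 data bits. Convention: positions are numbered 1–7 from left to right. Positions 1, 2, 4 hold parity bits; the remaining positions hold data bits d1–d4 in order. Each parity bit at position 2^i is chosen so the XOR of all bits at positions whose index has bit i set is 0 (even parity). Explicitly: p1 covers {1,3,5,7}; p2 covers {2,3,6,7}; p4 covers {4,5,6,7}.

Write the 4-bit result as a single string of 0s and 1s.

1110

s1 (pos 1,3,5,7): 0⊕0⊕1⊕0 = 1
s2 (pos 2,3,6,7): 0⊕0⊕1⊕0 = 1
s4 (pos 4,5,6,7): 0⊕1⊕1⊕0 = 0
Syndrome s4…s1 = 011 → error at position 3.
Flip position 3: 0000110 → 0010110
Read data bits from positions 3,5,6,7: 1110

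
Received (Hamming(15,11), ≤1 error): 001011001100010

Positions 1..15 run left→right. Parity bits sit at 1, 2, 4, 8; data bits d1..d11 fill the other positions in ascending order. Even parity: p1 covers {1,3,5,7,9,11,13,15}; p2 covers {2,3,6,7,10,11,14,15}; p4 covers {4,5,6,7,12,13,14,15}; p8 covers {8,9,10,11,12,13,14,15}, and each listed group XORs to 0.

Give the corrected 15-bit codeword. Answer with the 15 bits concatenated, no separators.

s1 (pos 1,3,5,7,9,11,13,15): 0⊕1⊕1⊕0⊕1⊕0⊕0⊕0 = 1
s2 (pos 2,3,6,7,10,11,14,15): 0⊕1⊕1⊕0⊕1⊕0⊕1⊕0 = 0
s4 (pos 4,5,6,7,12,13,14,15): 0⊕1⊕1⊕0⊕0⊕0⊕1⊕0 = 1
s8 (pos 8,9,10,11,12,13,14,15): 0⊕1⊕1⊕0⊕0⊕0⊕1⊕0 = 1
Syndrome s8…s1 = 1101 → error at position 13.
Flip position 13: 001011001100010 → 001011001100110

001011001100110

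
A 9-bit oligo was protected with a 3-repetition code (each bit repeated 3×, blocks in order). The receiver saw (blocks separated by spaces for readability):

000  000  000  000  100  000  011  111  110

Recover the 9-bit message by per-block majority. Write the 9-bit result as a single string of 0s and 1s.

000000111

Block 1 (000): 0 ones → 0
Block 2 (000): 0 ones → 0
Block 3 (000): 0 ones → 0
Block 4 (000): 0 ones → 0
Block 5 (100): 1 one → 0
Block 6 (000): 0 ones → 0
Block 7 (011): 2 ones → 1
Block 8 (111): 3 ones → 1
Block 9 (110): 2 ones → 1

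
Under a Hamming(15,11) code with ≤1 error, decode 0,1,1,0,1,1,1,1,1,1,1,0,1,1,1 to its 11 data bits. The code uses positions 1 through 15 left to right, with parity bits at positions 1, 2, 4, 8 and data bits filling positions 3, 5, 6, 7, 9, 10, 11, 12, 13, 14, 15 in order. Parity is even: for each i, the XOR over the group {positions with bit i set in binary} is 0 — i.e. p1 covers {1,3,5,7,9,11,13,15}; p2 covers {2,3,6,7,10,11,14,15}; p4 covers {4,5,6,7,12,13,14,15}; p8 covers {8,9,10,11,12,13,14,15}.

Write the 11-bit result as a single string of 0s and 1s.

s1 (pos 1,3,5,7,9,11,13,15): 0⊕1⊕1⊕1⊕1⊕1⊕1⊕1 = 1
s2 (pos 2,3,6,7,10,11,14,15): 1⊕1⊕1⊕1⊕1⊕1⊕1⊕1 = 0
s4 (pos 4,5,6,7,12,13,14,15): 0⊕1⊕1⊕1⊕0⊕1⊕1⊕1 = 0
s8 (pos 8,9,10,11,12,13,14,15): 1⊕1⊕1⊕1⊕0⊕1⊕1⊕1 = 1
Syndrome s8…s1 = 1001 → error at position 9.
Flip position 9: 011011111110111 → 011011110110111
Read data bits from positions 3,5,6,7,9,10,11,12,13,14,15: 11110110111

11110110111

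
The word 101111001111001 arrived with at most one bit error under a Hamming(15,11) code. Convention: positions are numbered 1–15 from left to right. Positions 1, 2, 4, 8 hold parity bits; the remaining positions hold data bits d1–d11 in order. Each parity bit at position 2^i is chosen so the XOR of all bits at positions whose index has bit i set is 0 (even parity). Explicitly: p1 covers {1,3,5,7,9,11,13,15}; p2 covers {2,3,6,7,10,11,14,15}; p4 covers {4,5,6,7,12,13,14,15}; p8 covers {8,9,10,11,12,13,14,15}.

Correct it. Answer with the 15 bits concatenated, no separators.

s1 (pos 1,3,5,7,9,11,13,15): 1⊕1⊕1⊕0⊕1⊕1⊕0⊕1 = 0
s2 (pos 2,3,6,7,10,11,14,15): 0⊕1⊕1⊕0⊕1⊕1⊕0⊕1 = 1
s4 (pos 4,5,6,7,12,13,14,15): 1⊕1⊕1⊕0⊕1⊕0⊕0⊕1 = 1
s8 (pos 8,9,10,11,12,13,14,15): 0⊕1⊕1⊕1⊕1⊕0⊕0⊕1 = 1
Syndrome s8…s1 = 1110 → error at position 14.
Flip position 14: 101111001111001 → 101111001111011

101111001111011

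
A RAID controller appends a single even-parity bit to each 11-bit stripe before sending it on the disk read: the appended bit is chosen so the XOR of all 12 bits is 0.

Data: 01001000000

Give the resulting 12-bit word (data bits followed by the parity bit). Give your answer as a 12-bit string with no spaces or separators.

010010000000

XOR of the 11 data bits: 0⊕1⊕0⊕0⊕1⊕0⊕0⊕0⊕0⊕0⊕0 = 0
Parity bit = 0 (so all 12 bits XOR to 0).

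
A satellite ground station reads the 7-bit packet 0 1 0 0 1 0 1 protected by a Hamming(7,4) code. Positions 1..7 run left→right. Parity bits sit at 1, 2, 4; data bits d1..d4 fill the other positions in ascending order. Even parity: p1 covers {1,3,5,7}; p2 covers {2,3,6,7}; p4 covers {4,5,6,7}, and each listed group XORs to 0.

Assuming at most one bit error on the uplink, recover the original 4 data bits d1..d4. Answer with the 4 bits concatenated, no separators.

0101

s1 (pos 1,3,5,7): 0⊕0⊕1⊕1 = 0
s2 (pos 2,3,6,7): 1⊕0⊕0⊕1 = 0
s4 (pos 4,5,6,7): 0⊕1⊕0⊕1 = 0
Syndrome s4…s1 = 000 → no error.
Read data bits from positions 3,5,6,7: 0101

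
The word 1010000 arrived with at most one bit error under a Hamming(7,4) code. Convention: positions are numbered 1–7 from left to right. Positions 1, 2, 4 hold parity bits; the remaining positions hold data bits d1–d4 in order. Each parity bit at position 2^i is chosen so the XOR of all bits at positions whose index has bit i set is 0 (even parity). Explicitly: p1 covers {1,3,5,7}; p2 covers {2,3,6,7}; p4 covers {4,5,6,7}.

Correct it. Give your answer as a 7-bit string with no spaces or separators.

s1 (pos 1,3,5,7): 1⊕1⊕0⊕0 = 0
s2 (pos 2,3,6,7): 0⊕1⊕0⊕0 = 1
s4 (pos 4,5,6,7): 0⊕0⊕0⊕0 = 0
Syndrome s4…s1 = 010 → error at position 2.
Flip position 2: 1010000 → 1110000

1110000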